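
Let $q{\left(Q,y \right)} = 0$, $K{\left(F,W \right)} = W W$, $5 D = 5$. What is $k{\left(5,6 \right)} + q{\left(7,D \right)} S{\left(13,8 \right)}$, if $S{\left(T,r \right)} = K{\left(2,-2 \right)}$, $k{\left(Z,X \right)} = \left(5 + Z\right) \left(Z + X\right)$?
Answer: $110$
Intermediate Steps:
$D = 1$ ($D = \frac{1}{5} \cdot 5 = 1$)
$K{\left(F,W \right)} = W^{2}$
$k{\left(Z,X \right)} = \left(5 + Z\right) \left(X + Z\right)$
$S{\left(T,r \right)} = 4$ ($S{\left(T,r \right)} = \left(-2\right)^{2} = 4$)
$k{\left(5,6 \right)} + q{\left(7,D \right)} S{\left(13,8 \right)} = \left(5^{2} + 5 \cdot 6 + 5 \cdot 5 + 6 \cdot 5\right) + 0 \cdot 4 = \left(25 + 30 + 25 + 30\right) + 0 = 110 + 0 = 110$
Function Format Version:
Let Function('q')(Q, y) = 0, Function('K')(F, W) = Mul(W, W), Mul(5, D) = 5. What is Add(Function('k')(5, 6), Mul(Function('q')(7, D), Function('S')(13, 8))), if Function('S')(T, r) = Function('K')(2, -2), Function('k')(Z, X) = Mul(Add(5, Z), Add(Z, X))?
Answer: 110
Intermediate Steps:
D = 1 (D = Mul(Rational(1, 5), 5) = 1)
Function('K')(F, W) = Pow(W, 2)
Function('k')(Z, X) = Mul(Add(5, Z), Add(X, Z))
Function('S')(T, r) = 4 (Function('S')(T, r) = Pow(-2, 2) = 4)
Add(Function('k')(5, 6), Mul(Function('q')(7, D), Function('S')(13, 8))) = Add(Add(Pow(5, 2), Mul(5, 6), Mul(5, 5), Mul(6, 5)), Mul(0, 4)) = Add(Add(25, 30, 25, 30), 0) = Add(110, 0) = 110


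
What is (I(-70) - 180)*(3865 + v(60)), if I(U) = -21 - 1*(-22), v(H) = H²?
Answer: -1336235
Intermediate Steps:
I(U) = 1 (I(U) = -21 + 22 = 1)
(I(-70) - 180)*(3865 + v(60)) = (1 - 180)*(3865 + 60²) = -179*(3865 + 3600) = -179*7465 = -1336235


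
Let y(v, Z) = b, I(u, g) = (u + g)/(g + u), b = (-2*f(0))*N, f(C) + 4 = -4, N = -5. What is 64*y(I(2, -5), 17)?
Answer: -5120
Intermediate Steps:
f(C) = -8 (f(C) = -4 - 4 = -8)
b = -80 (b = -2*(-8)*(-5) = 16*(-5) = -80)
I(u, g) = 1 (I(u, g) = (g + u)/(g + u) = 1)
y(v, Z) = -80
64*y(I(2, -5), 17) = 64*(-80) = -5120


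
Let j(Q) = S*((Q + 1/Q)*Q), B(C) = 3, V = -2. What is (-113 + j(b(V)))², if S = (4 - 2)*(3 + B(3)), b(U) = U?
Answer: 2809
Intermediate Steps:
S = 12 (S = (4 - 2)*(3 + 3) = 2*6 = 12)
j(Q) = 12*Q*(Q + 1/Q) (j(Q) = 12*((Q + 1/Q)*Q) = 12*(Q*(Q + 1/Q)) = 12*Q*(Q + 1/Q))
(-113 + j(b(V)))² = (-113 + (12 + 12*(-2)²))² = (-113 + (12 + 12*4))² = (-113 + (12 + 48))² = (-113 + 60)² = (-53)² = 2809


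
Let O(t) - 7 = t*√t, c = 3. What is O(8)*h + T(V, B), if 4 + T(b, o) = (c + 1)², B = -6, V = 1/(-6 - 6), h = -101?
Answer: -695 - 1616*√2 ≈ -2980.4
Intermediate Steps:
O(t) = 7 + t^(3/2) (O(t) = 7 + t*√t = 7 + t^(3/2))
V = -1/12 (V = 1/(-12) = -1/12 ≈ -0.083333)
T(b, o) = 12 (T(b, o) = -4 + (3 + 1)² = -4 + 4² = -4 + 16 = 12)
O(8)*h + T(V, B) = (7 + 8^(3/2))*(-101) + 12 = (7 + 16*√2)*(-101) + 12 = (-707 - 1616*√2) + 12 = -695 - 1616*√2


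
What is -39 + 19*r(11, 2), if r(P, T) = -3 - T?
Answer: -134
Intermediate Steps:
-39 + 19*r(11, 2) = -39 + 19*(-3 - 1*2) = -39 + 19*(-3 - 2) = -39 + 19*(-5) = -39 - 95 = -134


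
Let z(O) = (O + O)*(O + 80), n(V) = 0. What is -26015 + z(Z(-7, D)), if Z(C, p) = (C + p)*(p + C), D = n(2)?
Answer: -13373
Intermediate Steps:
D = 0
Z(C, p) = (C + p)² (Z(C, p) = (C + p)*(C + p) = (C + p)²)
z(O) = 2*O*(80 + O) (z(O) = (2*O)*(80 + O) = 2*O*(80 + O))
-26015 + z(Z(-7, D)) = -26015 + 2*(-7 + 0)²*(80 + (-7 + 0)²) = -26015 + 2*(-7)²*(80 + (-7)²) = -26015 + 2*49*(80 + 49) = -26015 + 2*49*129 = -26015 + 12642 = -13373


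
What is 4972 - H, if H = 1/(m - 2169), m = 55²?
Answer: 4256031/856 ≈ 4972.0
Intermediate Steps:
m = 3025
H = 1/856 (H = 1/(3025 - 2169) = 1/856 ≈ 0.0011682)
4972 - H = 4972 - 1*1/856 = 4972 - 1/856 = 4256031/856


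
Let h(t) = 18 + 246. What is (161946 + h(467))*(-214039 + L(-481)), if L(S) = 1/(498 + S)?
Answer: -590227363020/17 ≈ -3.4719e+10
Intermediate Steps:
h(t) = 264
(161946 + h(467))*(-214039 + L(-481)) = (161946 + 264)*(-214039 + 1/(498 - 481)) = 162210*(-214039 + 1/17) = 162210*(-3638662/17) = -590227363020/17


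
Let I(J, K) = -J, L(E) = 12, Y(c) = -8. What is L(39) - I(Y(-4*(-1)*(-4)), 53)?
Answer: 4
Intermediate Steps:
L(39) - I(Y(-4*(-1)*(-4)), 53) = 12 - (-1)*(-8) = 12 - 1*8 = 12 - 8 = 4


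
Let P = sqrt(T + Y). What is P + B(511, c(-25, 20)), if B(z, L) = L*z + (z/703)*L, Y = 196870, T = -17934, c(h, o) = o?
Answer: 7194880/703 + 2*sqrt(44734) ≈ 10658.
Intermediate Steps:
P = 2*sqrt(44734) (P = sqrt(-17934 + 196870) = sqrt(178936) = 2*sqrt(44734) ≈ 423.01)
B(z, L) = 704*L*z/703 (B(z, L) = L*z + (z*(1/703))*L = L*z + (z/703)*L = L*z + L*z/703 = 704*L*z/703)
P + B(511, c(-25, 20)) = 2*sqrt(44734) + (704/703)*20*511 = 2*sqrt(44734) + 7194880/703 = 7194880/703 + 2*sqrt(44734)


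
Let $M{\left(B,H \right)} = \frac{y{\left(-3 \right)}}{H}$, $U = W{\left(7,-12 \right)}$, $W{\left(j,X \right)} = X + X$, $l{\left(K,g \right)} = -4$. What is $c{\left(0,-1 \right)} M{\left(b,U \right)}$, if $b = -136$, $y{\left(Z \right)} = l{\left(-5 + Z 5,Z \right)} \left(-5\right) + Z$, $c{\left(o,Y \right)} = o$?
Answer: $0$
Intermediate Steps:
$W{\left(j,X \right)} = 2 X$
$y{\left(Z \right)} = 20 + Z$ ($y{\left(Z \right)} = \left(-4\right) \left(-5\right) + Z = 20 + Z$)
$U = -24$ ($U = 2 \left(-12\right) = -24$)
$M{\left(B,H \right)} = \frac{17}{H}$ ($M{\left(B,H \right)} = \frac{20 - 3}{H} = \frac{17}{H}$)
$c{\left(0,-1 \right)} M{\left(b,U \right)} = 0 \frac{17}{-24} = 0 \cdot 17 \left(- \frac{1}{24}\right) = 0 \left(- \frac{17}{24}\right) = 0$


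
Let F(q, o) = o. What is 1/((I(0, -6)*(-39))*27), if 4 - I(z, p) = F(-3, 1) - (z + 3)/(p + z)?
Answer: -2/5265 ≈ -0.00037987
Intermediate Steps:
I(z, p) = 3 + (3 + z)/(p + z) (I(z, p) = 4 - (1 - (z + 3)/(p + z)) = 4 - (1 - (3 + z)/(p + z)) = 4 + (-1 + (3 + z)/(p + z)) = 3 + (3 + z)/(p + z))
1/((I(0, -6)*(-39))*27) = 1/((((3 + 3*(-6) + 4*0)/(-6 + 0))*(-39))*27) = 1/((((3 - 18 + 0)/(-6))*(-39))*27) = 1/((-1/6*(-15)*(-39))*27) = 1/(((5/2)*(-39))*27) = 1/(-195/2*27) = 1/(-5265/2) = -2/5265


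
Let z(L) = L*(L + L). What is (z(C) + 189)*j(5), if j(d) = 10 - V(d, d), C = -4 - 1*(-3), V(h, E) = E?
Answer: 955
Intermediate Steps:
C = -1 (C = -4 + 3 = -1)
z(L) = 2*L**2 (z(L) = L*(2*L) = 2*L**2)
j(d) = 10 - d
(z(C) + 189)*j(5) = (2*(-1)**2 + 189)*(10 - 1*5) = (2*1 + 189)*(10 - 5) = (2 + 189)*5 = 191*5 = 955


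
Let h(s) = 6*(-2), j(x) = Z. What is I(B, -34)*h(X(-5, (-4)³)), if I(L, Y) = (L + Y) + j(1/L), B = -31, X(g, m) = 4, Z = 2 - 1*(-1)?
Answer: 744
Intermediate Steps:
Z = 3 (Z = 2 + 1 = 3)
j(x) = 3
I(L, Y) = 3 + L + Y (I(L, Y) = (L + Y) + 3 = 3 + L + Y)
h(s) = -12
I(B, -34)*h(X(-5, (-4)³)) = (3 - 31 - 34)*(-12) = -62*(-12) = 744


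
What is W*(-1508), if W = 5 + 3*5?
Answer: -30160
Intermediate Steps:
W = 20 (W = 5 + 15 = 20)
W*(-1508) = 20*(-1508) = -30160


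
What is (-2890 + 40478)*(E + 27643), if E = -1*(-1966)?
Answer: 1112943092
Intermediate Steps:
E = 1966
(-2890 + 40478)*(E + 27643) = (-2890 + 40478)*(1966 + 27643) = 37588*29609 = 1112943092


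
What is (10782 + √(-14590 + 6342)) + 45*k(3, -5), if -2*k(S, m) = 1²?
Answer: 21519/2 + 2*I*√2062 ≈ 10760.0 + 90.818*I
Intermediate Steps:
k(S, m) = -½ (k(S, m) = -½*1² = -½*1 = -½)
(10782 + √(-14590 + 6342)) + 45*k(3, -5) = (10782 + √(-14590 + 6342)) + 45*(-½) = (10782 + √(-8248)) - 45/2 = (10782 + 2*I*√2062) - 45/2 = 21519/2 + 2*I*√2062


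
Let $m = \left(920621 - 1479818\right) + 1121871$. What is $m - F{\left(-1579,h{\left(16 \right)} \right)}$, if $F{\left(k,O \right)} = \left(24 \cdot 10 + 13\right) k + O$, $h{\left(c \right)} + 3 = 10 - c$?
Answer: $962170$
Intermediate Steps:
$m = 562674$ ($m = -559197 + 1121871 = 562674$)
$h{\left(c \right)} = 7 - c$ ($h{\left(c \right)} = -3 - \left(-10 + c\right) = 7 - c$)
$F{\left(k,O \right)} = O + 253 k$ ($F{\left(k,O \right)} = \left(240 + 13\right) k + O = 253 k + O = O + 253 k$)
$m - F{\left(-1579,h{\left(16 \right)} \right)} = 562674 - \left(\left(7 - 16\right) + 253 \left(-1579\right)\right) = 562674 - \left(\left(7 - 16\right) - 399487\right) = 562674 - \left(-9 - 399487\right) = 562674 - -399496 = 562674 + 399496 = 962170$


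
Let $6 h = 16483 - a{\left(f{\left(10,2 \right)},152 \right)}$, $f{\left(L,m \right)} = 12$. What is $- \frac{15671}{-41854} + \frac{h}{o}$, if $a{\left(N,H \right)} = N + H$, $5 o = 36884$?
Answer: $\frac{3441566057}{4631228808} \approx 0.74312$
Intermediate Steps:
$o = \frac{36884}{5}$ ($o = \frac{1}{5} \cdot 36884 = \frac{36884}{5} \approx 7376.8$)
$a{\left(N,H \right)} = H + N$
$h = \frac{16319}{6}$ ($h = \frac{16483 - \left(152 + 12\right)}{6} = \frac{16483 - 164}{6} = \frac{1}{6} \cdot 16319 = \frac{16319}{6} \approx 2719.8$)
$- \frac{15671}{-41854} + \frac{h}{o} = - \frac{15671}{-41854} + \frac{16319}{6 \cdot \frac{36884}{5}} = \left(-15671\right) \left(- \frac{1}{41854}\right) + \frac{16319}{6} \cdot \frac{5}{36884} = \frac{15671}{41854} + \frac{81595}{221304} = \frac{3441566057}{4631228808}$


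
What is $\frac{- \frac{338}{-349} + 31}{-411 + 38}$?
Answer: $- \frac{11157}{130177} \approx -0.085706$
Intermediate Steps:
$\frac{- \frac{338}{-349} + 31}{-411 + 38} = \frac{\left(-338\right) \left(- \frac{1}{349}\right) + 31}{-373} = \left(\frac{338}{349} + 31\right) \left(- \frac{1}{373}\right) = \frac{11157}{349} \left(- \frac{1}{373}\right) = - \frac{11157}{130177}$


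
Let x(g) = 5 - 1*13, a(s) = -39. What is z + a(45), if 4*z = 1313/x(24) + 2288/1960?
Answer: -625157/7840 ≈ -79.739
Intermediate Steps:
x(g) = -8 (x(g) = 5 - 13 = -8)
z = -319397/7840 (z = (1313/(-8) + 2288/1960)/4 = (1313*(-1/8) + 2288*(1/1960))/4 = (-1313/8 + 286/245)/4 = (1/4)*(-319397/1960) = -319397/7840 ≈ -40.739)
z + a(45) = -319397/7840 - 39 = -625157/7840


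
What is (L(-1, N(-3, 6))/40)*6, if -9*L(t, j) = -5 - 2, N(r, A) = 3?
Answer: 7/60 ≈ 0.11667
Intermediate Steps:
L(t, j) = 7/9 (L(t, j) = -(-5 - 2)/9 = -⅑*(-7) = 7/9)
(L(-1, N(-3, 6))/40)*6 = ((7/9)/40)*6 = ((7/9)*(1/40))*6 = (7/360)*6 = 7/60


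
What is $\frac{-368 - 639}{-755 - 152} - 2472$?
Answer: $- \frac{2241097}{907} \approx -2470.9$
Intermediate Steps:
$\frac{-368 - 639}{-755 - 152} - 2472 = - \frac{1007}{-907} - 2472 = \left(-1007\right) \left(- \frac{1}{907}\right) - 2472 = \frac{1007}{907} - 2472 = - \frac{2241097}{907}$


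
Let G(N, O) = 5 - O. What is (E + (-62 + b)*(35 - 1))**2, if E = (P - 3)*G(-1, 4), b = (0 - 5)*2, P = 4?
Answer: 5987809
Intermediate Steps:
b = -10 (b = -5*2 = -10)
E = 1 (E = (4 - 3)*(5 - 1*4) = 1*(5 - 4) = 1*1 = 1)
(E + (-62 + b)*(35 - 1))**2 = (1 + (-62 - 10)*(35 - 1))**2 = (1 - 72*34)**2 = (1 - 2448)**2 = (-2447)**2 = 5987809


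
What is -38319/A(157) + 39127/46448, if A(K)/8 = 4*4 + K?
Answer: -215711143/8035504 ≈ -26.845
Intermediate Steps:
A(K) = 128 + 8*K (A(K) = 8*(4*4 + K) = 8*(16 + K) = 128 + 8*K)
-38319/A(157) + 39127/46448 = -38319/(128 + 8*157) + 39127/46448 = -38319/(128 + 1256) + 39127*(1/46448) = -38319/1384 + 39127/46448 = -215711143/8035504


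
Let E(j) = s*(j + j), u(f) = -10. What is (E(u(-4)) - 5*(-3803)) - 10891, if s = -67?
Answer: 9464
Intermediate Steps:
E(j) = -134*j (E(j) = -67*(j + j) = -134*j)
(E(u(-4)) - 5*(-3803)) - 10891 = (-134*(-10) - 5*(-3803)) - 10891 = (1340 + 19015) - 10891 = 20355 - 10891 = 9464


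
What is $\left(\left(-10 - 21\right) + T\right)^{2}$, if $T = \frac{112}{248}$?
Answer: $\frac{896809}{961} \approx 933.2$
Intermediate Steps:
$T = \frac{14}{31}$ ($T = 112 \cdot \frac{1}{248} = \frac{14}{31} \approx 0.45161$)
$\left(\left(-10 - 21\right) + T\right)^{2} = \left(\left(-10 - 21\right) + \frac{14}{31}\right)^{2} = \left(-31 + \frac{14}{31}\right)^{2} = \left(- \frac{947}{31}\right)^{2} = \frac{896809}{961}$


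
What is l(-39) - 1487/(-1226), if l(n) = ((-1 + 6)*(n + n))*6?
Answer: -2867353/1226 ≈ -2338.8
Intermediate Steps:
l(n) = 60*n (l(n) = (5*(2*n))*6 = (10*n)*6 = 60*n)
l(-39) - 1487/(-1226) = 60*(-39) - 1487/(-1226) = -2340 - 1487*(-1/1226) = -2340 + 1487/1226 = -2867353/1226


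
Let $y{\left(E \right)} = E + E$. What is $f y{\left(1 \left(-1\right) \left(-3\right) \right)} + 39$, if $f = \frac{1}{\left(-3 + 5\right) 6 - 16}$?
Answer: $\frac{75}{2} \approx 37.5$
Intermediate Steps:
$f = - \frac{1}{4}$ ($f = \frac{1}{2 \cdot 6 - 16} = \frac{1}{12 - 16} = \frac{1}{-4} = - \frac{1}{4} \approx -0.25$)
$y{\left(E \right)} = 2 E$
$f y{\left(1 \left(-1\right) \left(-3\right) \right)} + 39 = - \frac{2 \cdot 1 \left(-1\right) \left(-3\right)}{4} + 39 = - \frac{2 \left(\left(-1\right) \left(-3\right)\right)}{4} + 39 = - \frac{2 \cdot 3}{4} + 39 = \left(- \frac{1}{4}\right) 6 + 39 = - \frac{3}{2} + 39 = \frac{75}{2}$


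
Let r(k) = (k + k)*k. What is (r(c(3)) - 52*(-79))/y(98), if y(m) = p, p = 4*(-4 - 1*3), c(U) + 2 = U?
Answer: -2055/14 ≈ -146.79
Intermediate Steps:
c(U) = -2 + U
r(k) = 2*k² (r(k) = (2*k)*k = 2*k²)
p = -28 (p = 4*(-4 - 3) = 4*(-7) = -28)
y(m) = -28
(r(c(3)) - 52*(-79))/y(98) = (2*(-2 + 3)² - 52*(-79))/(-28) = (2*1² + 4108)*(-1/28) = (2*1 + 4108)*(-1/28) = (2 + 4108)*(-1/28) = 4110*(-1/28) = -2055/14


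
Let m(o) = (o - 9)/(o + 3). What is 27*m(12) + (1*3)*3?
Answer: 72/5 ≈ 14.400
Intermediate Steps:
m(o) = (-9 + o)/(3 + o)
27*m(12) + (1*3)*3 = 27*((-9 + 12)/(3 + 12)) + (1*3)*3 = 27*(3/15) + 3*3 = 27*((1/15)*3) + 9 = 27*(⅕) + 9 = 27/5 + 9 = 72/5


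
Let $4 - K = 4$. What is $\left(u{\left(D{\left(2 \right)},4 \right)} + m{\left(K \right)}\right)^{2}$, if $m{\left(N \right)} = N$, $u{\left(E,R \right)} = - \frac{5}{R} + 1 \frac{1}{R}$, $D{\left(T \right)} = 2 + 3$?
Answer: $1$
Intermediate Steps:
$D{\left(T \right)} = 5$
$u{\left(E,R \right)} = - \frac{4}{R}$ ($u{\left(E,R \right)} = - \frac{5}{R} + \frac{1}{R} = - \frac{4}{R}$)
$K = 0$ ($K = 4 - 4 = 0$)
$\left(u{\left(D{\left(2 \right)},4 \right)} + m{\left(K \right)}\right)^{2} = \left(- \frac{4}{4} + 0\right)^{2} = \left(\left(-4\right) \frac{1}{4} + 0\right)^{2} = \left(-1 + 0\right)^{2} = \left(-1\right)^{2} = 1$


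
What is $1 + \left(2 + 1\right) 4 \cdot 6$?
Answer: $73$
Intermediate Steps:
$1 + \left(2 + 1\right) 4 \cdot 6 = 1 + 3 \cdot 4 \cdot 6 = 1 + 12 \cdot 6 = 1 + 72 = 73$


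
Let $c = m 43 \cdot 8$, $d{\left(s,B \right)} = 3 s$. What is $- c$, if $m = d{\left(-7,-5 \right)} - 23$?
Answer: $15136$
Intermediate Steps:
$m = -44$ ($m = 3 \left(-7\right) - 23 = -21 - 23 = -44$)
$c = -15136$ ($c = \left(-44\right) 43 \cdot 8 = \left(-1892\right) 8 = -15136$)
$- c = \left(-1\right) \left(-15136\right) = 15136$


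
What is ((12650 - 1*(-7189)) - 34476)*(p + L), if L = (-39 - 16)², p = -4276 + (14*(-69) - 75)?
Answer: 33548004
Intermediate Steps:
p = -5317 (p = -4276 + (-966 - 75) = -4276 - 1041 = -5317)
L = 3025 (L = (-55)² = 3025)
((12650 - 1*(-7189)) - 34476)*(p + L) = ((12650 - 1*(-7189)) - 34476)*(-5317 + 3025) = ((12650 + 7189) - 34476)*(-2292) = (19839 - 34476)*(-2292) = -14637*(-2292) = 33548004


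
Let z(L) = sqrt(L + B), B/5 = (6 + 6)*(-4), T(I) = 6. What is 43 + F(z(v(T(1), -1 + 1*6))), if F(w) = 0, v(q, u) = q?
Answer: 43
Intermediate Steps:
B = -240 (B = 5*((6 + 6)*(-4)) = 5*(12*(-4)) = 5*(-48) = -240)
z(L) = sqrt(-240 + L) (z(L) = sqrt(L - 240) = sqrt(-240 + L))
43 + F(z(v(T(1), -1 + 1*6))) = 43 + 0 = 43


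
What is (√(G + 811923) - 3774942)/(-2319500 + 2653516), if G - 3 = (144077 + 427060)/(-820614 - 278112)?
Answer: -1887471/167008 + √108906164900192546/122330687872 ≈ -11.299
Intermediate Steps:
G = 908347/366242 (G = 3 + (144077 + 427060)/(-820614 - 278112) = 3 + 571137/(-1098726) = 3 + 571137*(-1/1098726) = 3 - 190379/366242 = 908347/366242 ≈ 2.4802)
(√(G + 811923) - 3774942)/(-2319500 + 2653516) = (√(908347/366242 + 811923) - 3774942)/(-2319500 + 2653516) = (√(297361211713/366242) - 3774942)/334016 = (√108906164900192546/366242 - 3774942)*(1/334016) = (-3774942 + √108906164900192546/366242)*(1/334016) = -1887471/167008 + √108906164900192546/122330687872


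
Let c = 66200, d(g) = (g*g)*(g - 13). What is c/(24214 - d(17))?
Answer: 33100/11529 ≈ 2.8710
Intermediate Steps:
d(g) = g²*(-13 + g)
c/(24214 - d(17)) = 66200/(24214 - 17²*(-13 + 17)) = 66200/(24214 - 289*4) = 66200/(24214 - 1*1156) = 66200/(24214 - 1156) = 66200/23058 = 66200*(1/23058) = 33100/11529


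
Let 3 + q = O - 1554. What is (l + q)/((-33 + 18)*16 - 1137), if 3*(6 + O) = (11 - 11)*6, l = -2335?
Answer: 3898/1377 ≈ 2.8308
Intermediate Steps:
O = -6 (O = -6 + ((11 - 11)*6)/3 = -6 + (0*6)/3 = -6 + (⅓)*0 = -6 + 0 = -6)
q = -1563 (q = -3 + (-6 - 1554) = -3 - 1560 = -1563)
(l + q)/((-33 + 18)*16 - 1137) = (-2335 - 1563)/((-33 + 18)*16 - 1137) = -3898/(-15*16 - 1137) = -3898/(-240 - 1137) = -3898/(-1377) = -3898*(-1/1377) = 3898/1377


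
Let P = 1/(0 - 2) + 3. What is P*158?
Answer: 395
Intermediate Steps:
P = 5/2 (P = 1/(-2) + 3 = -1/2 + 3 = 5/2 ≈ 2.5000)
P*158 = (5/2)*158 = 395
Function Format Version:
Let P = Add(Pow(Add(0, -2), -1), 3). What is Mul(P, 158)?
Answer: 395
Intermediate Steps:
P = Rational(5, 2) (P = Add(Pow(-2, -1), 3) = Add(Rational(-1, 2), 3) = Rational(5, 2) ≈ 2.5000)
Mul(P, 158) = Mul(Rational(5, 2), 158) = 395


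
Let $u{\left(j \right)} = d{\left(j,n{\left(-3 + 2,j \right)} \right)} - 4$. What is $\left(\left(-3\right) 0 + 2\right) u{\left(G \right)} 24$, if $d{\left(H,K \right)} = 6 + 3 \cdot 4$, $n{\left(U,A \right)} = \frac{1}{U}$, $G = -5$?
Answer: $672$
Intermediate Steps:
$d{\left(H,K \right)} = 18$ ($d{\left(H,K \right)} = 6 + 12 = 18$)
$u{\left(j \right)} = 14$ ($u{\left(j \right)} = 18 - 4 = 14$)
$\left(\left(-3\right) 0 + 2\right) u{\left(G \right)} 24 = \left(\left(-3\right) 0 + 2\right) 14 \cdot 24 = \left(0 + 2\right) 14 \cdot 24 = 2 \cdot 14 \cdot 24 = 28 \cdot 24 = 672$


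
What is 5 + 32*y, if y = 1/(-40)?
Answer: 21/5 ≈ 4.2000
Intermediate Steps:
y = -1/40 ≈ -0.025000
5 + 32*y = 5 + 32*(-1/40) = 5 - ⅘ = 21/5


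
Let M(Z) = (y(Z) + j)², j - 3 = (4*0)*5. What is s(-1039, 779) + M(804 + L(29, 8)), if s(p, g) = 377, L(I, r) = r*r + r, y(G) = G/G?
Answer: 393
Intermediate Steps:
j = 3 (j = 3 + (4*0)*5 = 3 + 0*5 = 3 + 0 = 3)
y(G) = 1
L(I, r) = r + r² (L(I, r) = r² + r = r + r²)
M(Z) = 16 (M(Z) = (1 + 3)² = 4² = 16)
s(-1039, 779) + M(804 + L(29, 8)) = 377 + 16 = 393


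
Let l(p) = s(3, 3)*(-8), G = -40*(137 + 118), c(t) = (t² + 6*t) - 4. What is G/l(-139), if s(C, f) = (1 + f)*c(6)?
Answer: 75/16 ≈ 4.6875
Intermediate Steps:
c(t) = -4 + t² + 6*t
s(C, f) = 68 + 68*f (s(C, f) = (1 + f)*(-4 + 6² + 6*6) = (1 + f)*(-4 + 36 + 36) = (1 + f)*68 = 68 + 68*f)
G = -10200 (G = -40*255 = -10200)
l(p) = -2176 (l(p) = (68 + 68*3)*(-8) = (68 + 204)*(-8) = 272*(-8) = -2176)
G/l(-139) = -10200/(-2176) = -10200*(-1/2176) = 75/16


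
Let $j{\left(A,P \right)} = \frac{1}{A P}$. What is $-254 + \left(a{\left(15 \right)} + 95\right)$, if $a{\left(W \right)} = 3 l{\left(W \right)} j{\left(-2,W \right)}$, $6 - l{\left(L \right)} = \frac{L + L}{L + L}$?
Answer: $- \frac{319}{2} \approx -159.5$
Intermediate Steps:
$j{\left(A,P \right)} = \frac{1}{A P}$
$l{\left(L \right)} = 5$ ($l{\left(L \right)} = 6 - \frac{L + L}{L + L} = 6 - \frac{2 L}{2 L} = 6 - 2 L \frac{1}{2 L} = 6 - 1 = 5$)
$a{\left(W \right)} = - \frac{15}{2 W}$ ($a{\left(W \right)} = 3 \cdot 5 \frac{1}{\left(-2\right) W} = 15 \left(- \frac{1}{2 W}\right) = - \frac{15}{2 W}$)
$-254 + \left(a{\left(15 \right)} + 95\right) = -254 + \left(- \frac{15}{2 \cdot 15} + 95\right) = -254 + \left(\left(- \frac{15}{2}\right) \frac{1}{15} + 95\right) = -254 + \left(- \frac{1}{2} + 95\right) = -254 + \frac{189}{2} = - \frac{319}{2}$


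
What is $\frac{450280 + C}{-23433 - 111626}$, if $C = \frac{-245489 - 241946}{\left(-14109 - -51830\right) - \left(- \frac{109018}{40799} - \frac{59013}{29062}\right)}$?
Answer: $- \frac{1831006410182154750}{549216023139542969} \approx -3.3339$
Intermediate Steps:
$C = - \frac{52541085612730}{4066489631491}$ ($C = - \frac{487435}{\left(-14109 + 51830\right) - - \frac{506904773}{107790958}} = - \frac{487435}{37721 + \left(\frac{109018}{40799} + \frac{59013}{29062}\right)} = - \frac{487435}{37721 + \frac{506904773}{107790958}} = - \frac{487435}{\frac{4066489631491}{107790958}} = \left(-487435\right) \frac{107790958}{4066489631491} = - \frac{52541085612730}{4066489631491} \approx -12.921$)
$\frac{450280 + C}{-23433 - 111626} = \frac{450280 - \frac{52541085612730}{4066489631491}}{-23433 - 111626} = \frac{1831006410182154750}{4066489631491 \left(-135059\right)} = \frac{1831006410182154750}{4066489631491} \left(- \frac{1}{135059}\right) = - \frac{1831006410182154750}{549216023139542969}$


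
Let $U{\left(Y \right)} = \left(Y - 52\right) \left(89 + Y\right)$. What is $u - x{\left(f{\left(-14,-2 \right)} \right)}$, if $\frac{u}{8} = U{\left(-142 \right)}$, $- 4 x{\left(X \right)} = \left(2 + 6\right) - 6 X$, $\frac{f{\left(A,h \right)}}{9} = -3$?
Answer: $\frac{164597}{2} \approx 82299.0$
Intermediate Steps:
$f{\left(A,h \right)} = -27$ ($f{\left(A,h \right)} = 9 \left(-3\right) = -27$)
$x{\left(X \right)} = -2 + \frac{3 X}{2}$ ($x{\left(X \right)} = - \frac{\left(2 + 6\right) - 6 X}{4} = - \frac{8 - 6 X}{4} = -2 + \frac{3 X}{2}$)
$U{\left(Y \right)} = \left(-52 + Y\right) \left(89 + Y\right)$
$u = 82256$ ($u = 8 \left(-4628 + \left(-142\right)^{2} + 37 \left(-142\right)\right) = 8 \left(-4628 + 20164 - 5254\right) = 8 \cdot 10282 = 82256$)
$u - x{\left(f{\left(-14,-2 \right)} \right)} = 82256 - \left(-2 + \frac{3}{2} \left(-27\right)\right) = 82256 - \left(-2 - \frac{81}{2}\right) = 82256 - - \frac{85}{2} = 82256 + \frac{85}{2} = \frac{164597}{2}$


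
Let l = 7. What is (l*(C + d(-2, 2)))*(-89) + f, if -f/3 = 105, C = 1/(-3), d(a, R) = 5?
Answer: -9667/3 ≈ -3222.3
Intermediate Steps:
C = -⅓ ≈ -0.33333
f = -315 (f = -3*105 = -315)
(l*(C + d(-2, 2)))*(-89) + f = (7*(-⅓ + 5))*(-89) - 315 = (7*(14/3))*(-89) - 315 = (98/3)*(-89) - 315 = -8722/3 - 315 = -9667/3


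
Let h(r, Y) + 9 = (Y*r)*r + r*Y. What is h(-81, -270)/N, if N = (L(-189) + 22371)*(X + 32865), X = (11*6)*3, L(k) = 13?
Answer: -583203/246694064 ≈ -0.0023641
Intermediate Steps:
X = 198 (X = 66*3 = 198)
h(r, Y) = -9 + Y*r + Y*r**2 (h(r, Y) = -9 + ((Y*r)*r + r*Y) = -9 + (Y*r**2 + Y*r) = -9 + (Y*r + Y*r**2) = -9 + Y*r + Y*r**2)
N = 740082192 (N = (13 + 22371)*(198 + 32865) = 22384*33063 = 740082192)
h(-81, -270)/N = (-9 - 270*(-81) - 270*(-81)**2)/740082192 = (-9 + 21870 - 270*6561)*(1/740082192) = (-9 + 21870 - 1771470)*(1/740082192) = -1749609*1/740082192 = -583203/246694064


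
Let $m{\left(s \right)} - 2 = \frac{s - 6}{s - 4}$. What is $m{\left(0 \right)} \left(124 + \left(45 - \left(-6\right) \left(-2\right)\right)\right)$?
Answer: $\frac{1099}{2} \approx 549.5$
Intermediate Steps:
$m{\left(s \right)} = 2 + \frac{-6 + s}{-4 + s}$ ($m{\left(s \right)} = 2 + \frac{s - 6}{s - 4} = 2 + \frac{-6 + s}{-4 + s}$)
$m{\left(0 \right)} \left(124 + \left(45 - \left(-6\right) \left(-2\right)\right)\right) = \frac{-14 + 3 \cdot 0}{-4 + 0} \left(124 + \left(45 - \left(-6\right) \left(-2\right)\right)\right) = \frac{-14 + 0}{-4} \left(124 + \left(45 - 12\right)\right) = \left(- \frac{1}{4}\right) \left(-14\right) \left(124 + \left(45 - 12\right)\right) = \frac{7 \left(124 + 33\right)}{2} = \frac{7}{2} \cdot 157 = \frac{1099}{2}$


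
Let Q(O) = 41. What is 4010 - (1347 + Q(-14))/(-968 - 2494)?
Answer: 6942004/1731 ≈ 4010.4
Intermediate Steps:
4010 - (1347 + Q(-14))/(-968 - 2494) = 4010 - (1347 + 41)/(-968 - 2494) = 4010 - 1388/(-3462) = 4010 - 1388*(-1)/3462 = 4010 - 1*(-694/1731) = 4010 + 694/1731 = 6942004/1731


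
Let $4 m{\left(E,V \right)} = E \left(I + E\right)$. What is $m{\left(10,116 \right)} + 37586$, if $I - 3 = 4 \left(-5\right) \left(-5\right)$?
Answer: $\frac{75737}{2} \approx 37869.0$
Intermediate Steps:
$I = 103$ ($I = 3 + 4 \left(-5\right) \left(-5\right) = 3 - -100 = 3 + 100 = 103$)
$m{\left(E,V \right)} = \frac{E \left(103 + E\right)}{4}$
$m{\left(10,116 \right)} + 37586 = \frac{1}{4} \cdot 10 \left(103 + 10\right) + 37586 = \frac{1}{4} \cdot 10 \cdot 113 + 37586 = \frac{565}{2} + 37586 = \frac{75737}{2}$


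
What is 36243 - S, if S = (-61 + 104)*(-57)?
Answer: 38694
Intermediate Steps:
S = -2451 (S = 43*(-57) = -2451)
36243 - S = 36243 - 1*(-2451) = 36243 + 2451 = 38694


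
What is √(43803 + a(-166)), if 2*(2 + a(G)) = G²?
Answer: √57579 ≈ 239.96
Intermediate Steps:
a(G) = -2 + G²/2
√(43803 + a(-166)) = √(43803 + (-2 + (½)*(-166)²)) = √(43803 + (-2 + (½)*27556)) = √(43803 + (-2 + 13778)) = √(43803 + 13776) = √57579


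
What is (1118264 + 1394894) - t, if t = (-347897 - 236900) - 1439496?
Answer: 4537451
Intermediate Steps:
t = -2024293 (t = -584797 - 1439496 = -2024293)
(1118264 + 1394894) - t = (1118264 + 1394894) - 1*(-2024293) = 2513158 + 2024293 = 4537451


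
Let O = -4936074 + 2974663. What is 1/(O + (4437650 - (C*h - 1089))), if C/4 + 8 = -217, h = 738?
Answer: 1/3141528 ≈ 3.1832e-7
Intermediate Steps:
C = -900 (C = -32 + 4*(-217) = -32 - 868 = -900)
O = -1961411
1/(O + (4437650 - (C*h - 1089))) = 1/(-1961411 + (4437650 - (-900*738 - 1089))) = 1/(-1961411 + (4437650 - (-664200 - 1089))) = 1/(-1961411 + (4437650 - 1*(-665289))) = 1/(-1961411 + (4437650 + 665289)) = 1/(-1961411 + 5102939) = 1/3141528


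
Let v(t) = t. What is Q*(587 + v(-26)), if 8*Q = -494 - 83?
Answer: -323697/8 ≈ -40462.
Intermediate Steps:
Q = -577/8 (Q = (-494 - 83)/8 = (1/8)*(-577) = -577/8 ≈ -72.125)
Q*(587 + v(-26)) = -577*(587 - 26)/8 = -577/8*561 = -323697/8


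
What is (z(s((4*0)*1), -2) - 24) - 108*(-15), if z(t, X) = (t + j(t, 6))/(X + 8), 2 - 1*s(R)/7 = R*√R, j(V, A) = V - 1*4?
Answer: 1600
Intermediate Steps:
j(V, A) = -4 + V (j(V, A) = V - 4 = -4 + V)
s(R) = 14 - 7*R^(3/2) (s(R) = 14 - 7*R*√R = 14 - 7*R^(3/2))
z(t, X) = (-4 + 2*t)/(8 + X) (z(t, X) = (t + (-4 + t))/(X + 8) = (-4 + 2*t)/(8 + X))
(z(s((4*0)*1), -2) - 24) - 108*(-15) = (2*(-2 + (14 - 7*((4*0)*1)^(3/2)))/(8 - 2) - 24) - 108*(-15) = (2*(-2 + (14 - 7*(0*1)^(3/2)))/6 - 24) + 1620 = (2*(⅙)*(-2 + (14 - 7*0^(3/2))) - 24) + 1620 = (2*(⅙)*(-2 + (14 - 7*0)) - 24) + 1620 = (2*(⅙)*(-2 + (14 + 0)) - 24) + 1620 = (2*(⅙)*(-2 + 14) - 24) + 1620 = (2*(⅙)*12 - 24) + 1620 = (4 - 24) + 1620 = -20 + 1620 = 1600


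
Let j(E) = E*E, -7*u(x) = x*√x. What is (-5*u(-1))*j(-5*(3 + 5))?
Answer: -8000*I/7 ≈ -1142.9*I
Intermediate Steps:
u(x) = -x^(3/2)/7 (u(x) = -x*√x/7 = -x^(3/2)/7)
j(E) = E²
(-5*u(-1))*j(-5*(3 + 5)) = (-(-5)*(-1)^(3/2)/7)*(-5*(3 + 5))² = (-(-5)*(-I)/7)*(-5*8)² = -5*I/7*(-40)² = -5*I/7*1600 = -8000*I/7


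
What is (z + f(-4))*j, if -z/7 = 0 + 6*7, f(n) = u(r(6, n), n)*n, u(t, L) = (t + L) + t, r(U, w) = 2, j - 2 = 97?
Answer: -29106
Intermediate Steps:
j = 99 (j = 2 + 97 = 99)
u(t, L) = L + 2*t (u(t, L) = (L + t) + t = L + 2*t)
f(n) = n*(4 + n) (f(n) = (n + 2*2)*n = (n + 4)*n = (4 + n)*n = n*(4 + n))
z = -294 (z = -7*(0 + 6*7) = -7*(0 + 42) = -7*42 = -294)
(z + f(-4))*j = (-294 - 4*(4 - 4))*99 = (-294 - 4*0)*99 = (-294 + 0)*99 = -294*99 = -29106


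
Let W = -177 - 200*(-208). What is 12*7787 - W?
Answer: 52021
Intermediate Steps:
W = 41423 (W = -177 + 41600 = 41423)
12*7787 - W = 12*7787 - 1*41423 = 93444 - 41423 = 52021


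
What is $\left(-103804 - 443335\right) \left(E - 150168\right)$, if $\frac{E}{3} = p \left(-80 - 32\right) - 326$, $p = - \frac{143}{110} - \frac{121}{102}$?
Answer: $\frac{6990467813878}{85} \approx 8.2241 \cdot 10^{10}$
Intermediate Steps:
$p = - \frac{634}{255}$ ($p = \left(-143\right) \frac{1}{110} - \frac{121}{102} = - \frac{13}{10} - \frac{121}{102} = - \frac{634}{255} \approx -2.4863$)
$E = - \frac{12122}{85}$ ($E = 3 \left(- \frac{634 \left(-80 - 32\right)}{255} - 326\right) = 3 \left(\left(- \frac{634}{255}\right) \left(-112\right) - 326\right) = 3 \left(\frac{71008}{255} - 326\right) = 3 \left(- \frac{12122}{255}\right) = - \frac{12122}{85} \approx -142.61$)
$\left(-103804 - 443335\right) \left(E - 150168\right) = \left(-103804 - 443335\right) \left(- \frac{12122}{85} - 150168\right) = \left(-547139\right) \left(- \frac{12776402}{85}\right) = \frac{6990467813878}{85}$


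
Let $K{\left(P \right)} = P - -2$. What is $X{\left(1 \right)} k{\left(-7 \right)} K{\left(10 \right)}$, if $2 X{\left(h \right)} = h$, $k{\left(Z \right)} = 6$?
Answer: $36$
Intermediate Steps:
$X{\left(h \right)} = \frac{h}{2}$
$K{\left(P \right)} = 2 + P$ ($K{\left(P \right)} = P + 2 = 2 + P$)
$X{\left(1 \right)} k{\left(-7 \right)} K{\left(10 \right)} = \frac{1}{2} \cdot 1 \cdot 6 \left(2 + 10\right) = \frac{1}{2} \cdot 6 \cdot 12 = 3 \cdot 12 = 36$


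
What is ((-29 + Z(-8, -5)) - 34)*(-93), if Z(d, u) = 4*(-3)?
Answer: 6975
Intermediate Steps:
Z(d, u) = -12
((-29 + Z(-8, -5)) - 34)*(-93) = ((-29 - 12) - 34)*(-93) = (-41 - 34)*(-93) = -75*(-93) = 6975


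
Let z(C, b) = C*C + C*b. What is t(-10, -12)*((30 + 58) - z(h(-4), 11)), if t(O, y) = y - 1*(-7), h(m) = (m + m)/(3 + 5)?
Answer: -490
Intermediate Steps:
h(m) = m/4 (h(m) = (2*m)/8 = (2*m)*(⅛) = m/4)
t(O, y) = 7 + y (t(O, y) = y + 7 = 7 + y)
z(C, b) = C² + C*b
t(-10, -12)*((30 + 58) - z(h(-4), 11)) = (7 - 12)*((30 + 58) - (¼)*(-4)*((¼)*(-4) + 11)) = -5*(88 - (-1)*(-1 + 11)) = -5*(88 - (-1)*10) = -5*(88 - 1*(-10)) = -5*(88 + 10) = -5*98 = -490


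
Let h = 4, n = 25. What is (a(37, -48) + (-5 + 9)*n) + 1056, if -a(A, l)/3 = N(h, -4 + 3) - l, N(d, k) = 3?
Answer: 1003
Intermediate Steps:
a(A, l) = -9 + 3*l (a(A, l) = -3*(3 - l) = -9 + 3*l)
(a(37, -48) + (-5 + 9)*n) + 1056 = ((-9 + 3*(-48)) + (-5 + 9)*25) + 1056 = ((-9 - 144) + 4*25) + 1056 = (-153 + 100) + 1056 = -53 + 1056 = 1003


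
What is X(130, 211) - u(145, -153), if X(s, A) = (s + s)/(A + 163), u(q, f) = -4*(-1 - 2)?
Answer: -2114/187 ≈ -11.305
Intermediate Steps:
u(q, f) = 12 (u(q, f) = -4*(-3) = 12)
X(s, A) = 2*s/(163 + A) (X(s, A) = (2*s)/(163 + A) = 2*s/(163 + A))
X(130, 211) - u(145, -153) = 2*130/(163 + 211) - 1*12 = 2*130/374 - 12 = 2*130*(1/374) - 12 = 130/187 - 12 = -2114/187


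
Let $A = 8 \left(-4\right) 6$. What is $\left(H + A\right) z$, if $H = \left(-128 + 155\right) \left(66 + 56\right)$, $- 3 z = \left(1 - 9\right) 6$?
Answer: $49632$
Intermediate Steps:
$A = -192$ ($A = \left(-32\right) 6 = -192$)
$z = 16$ ($z = - \frac{\left(1 - 9\right) 6}{3} = - \frac{\left(-8\right) 6}{3} = \left(- \frac{1}{3}\right) \left(-48\right) = 16$)
$H = 3294$ ($H = 27 \cdot 122 = 3294$)
$\left(H + A\right) z = \left(3294 - 192\right) 16 = 3102 \cdot 16 = 49632$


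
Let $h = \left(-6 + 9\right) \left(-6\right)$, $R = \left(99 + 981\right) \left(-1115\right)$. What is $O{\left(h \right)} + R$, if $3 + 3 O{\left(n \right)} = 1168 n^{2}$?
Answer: $-1078057$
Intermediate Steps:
$R = -1204200$ ($R = 1080 \left(-1115\right) = -1204200$)
$h = -18$ ($h = 3 \left(-6\right) = -18$)
$O{\left(n \right)} = -1 + \frac{1168 n^{2}}{3}$
$O{\left(h \right)} + R = \left(-1 + \frac{1168 \left(-18\right)^{2}}{3}\right) - 1204200 = \left(-1 + \frac{1168}{3} \cdot 324\right) - 1204200 = \left(-1 + 126144\right) - 1204200 = 126143 - 1204200 = -1078057$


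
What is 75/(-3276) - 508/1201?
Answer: -584761/1311492 ≈ -0.44587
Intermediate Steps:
75/(-3276) - 508/1201 = 75*(-1/3276) - 508*1/1201 = -25/1092 - 508/1201 = -584761/1311492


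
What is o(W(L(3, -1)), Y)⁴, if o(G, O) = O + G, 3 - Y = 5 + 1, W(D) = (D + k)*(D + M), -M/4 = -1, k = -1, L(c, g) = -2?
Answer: 6561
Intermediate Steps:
M = 4 (M = -4*(-1) = 4)
W(D) = (-1 + D)*(4 + D) (W(D) = (D - 1)*(D + 4) = (-1 + D)*(4 + D))
Y = -3 (Y = 3 - (5 + 1) = 3 - 1*6 = 3 - 6 = -3)
o(G, O) = G + O
o(W(L(3, -1)), Y)⁴ = ((-4 + (-2)² + 3*(-2)) - 3)⁴ = ((-4 + 4 - 6) - 3)⁴ = (-6 - 3)⁴ = (-9)⁴ = 6561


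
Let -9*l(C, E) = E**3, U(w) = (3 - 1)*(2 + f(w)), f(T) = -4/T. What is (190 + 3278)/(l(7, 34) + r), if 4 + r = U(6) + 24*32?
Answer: -7803/8101 ≈ -0.96321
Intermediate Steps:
U(w) = 4 - 8/w (U(w) = (3 - 1)*(2 - 4/w) = 2*(2 - 4/w) = 4 - 8/w)
r = 2300/3 (r = -4 + ((4 - 8/6) + 24*32) = -4 + ((4 - 8*1/6) + 768) = -4 + ((4 - 4/3) + 768) = -4 + (8/3 + 768) = -4 + 2312/3 = 2300/3 ≈ 766.67)
l(C, E) = -E**3/9
(190 + 3278)/(l(7, 34) + r) = (190 + 3278)/(-1/9*34**3 + 2300/3) = 3468/(-1/9*39304 + 2300/3) = 3468/(-39304/9 + 2300/3) = 3468/(-32404/9) = 3468*(-9/32404) = -7803/8101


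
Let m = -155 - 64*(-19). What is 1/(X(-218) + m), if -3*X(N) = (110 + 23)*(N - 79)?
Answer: 1/14228 ≈ 7.0284e-5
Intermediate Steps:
X(N) = 10507/3 - 133*N/3 (X(N) = -(110 + 23)*(N - 79)/3 = -133*(-79 + N)/3 = -(-10507 + 133*N)/3 = 10507/3 - 133*N/3)
m = 1061 (m = -155 + 1216 = 1061)
1/(X(-218) + m) = 1/((10507/3 - 133/3*(-218)) + 1061) = 1/((10507/3 + 28994/3) + 1061) = 1/(13167 + 1061) = 1/14228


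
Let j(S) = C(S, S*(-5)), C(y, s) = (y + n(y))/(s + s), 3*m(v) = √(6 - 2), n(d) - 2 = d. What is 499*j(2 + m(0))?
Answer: -5489/40 ≈ -137.23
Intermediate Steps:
n(d) = 2 + d
m(v) = ⅔ (m(v) = √(6 - 2)/3 = √4/3 = (⅓)*2 = ⅔)
C(y, s) = (2 + 2*y)/(2*s) (C(y, s) = (y + (2 + y))/(s + s) = (2 + 2*y)/((2*s)) = (2 + 2*y)*(1/(2*s)) = (2 + 2*y)/(2*s))
j(S) = -(1 + S)/(5*S) (j(S) = (1 + S)/((S*(-5))) = (1 + S)/((-5*S)) = (-1/(5*S))*(1 + S) = -(1 + S)/(5*S))
499*j(2 + m(0)) = 499*((-1 - (2 + ⅔))/(5*(2 + ⅔))) = 499*((-1 - 1*8/3)/(5*(8/3))) = 499*((⅕)*(3/8)*(-1 - 8/3)) = 499*((⅕)*(3/8)*(-11/3)) = 499*(-11/40) = -5489/40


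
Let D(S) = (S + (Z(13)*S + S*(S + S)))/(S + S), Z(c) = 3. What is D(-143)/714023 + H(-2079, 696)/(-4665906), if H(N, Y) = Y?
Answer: -192475459/555260699973 ≈ -0.00034664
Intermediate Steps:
D(S) = (2*S² + 4*S)/(2*S) (D(S) = (S + (3*S + S*(S + S)))/(S + S) = (S + (3*S + S*(2*S)))/((2*S)) = (S + (3*S + 2*S²))*(1/(2*S)) = (S + (2*S² + 3*S))*(1/(2*S)) = (2*S² + 4*S)*(1/(2*S)) = (2*S² + 4*S)/(2*S))
D(-143)/714023 + H(-2079, 696)/(-4665906) = (2 - 143)/714023 + 696/(-4665906) = -141*1/714023 + 696*(-1/4665906) = -141/714023 - 116/777651 = -192475459/555260699973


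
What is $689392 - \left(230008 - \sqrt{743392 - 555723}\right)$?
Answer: $459384 + \sqrt{187669} \approx 4.5982 \cdot 10^{5}$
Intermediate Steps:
$689392 - \left(230008 - \sqrt{743392 - 555723}\right) = 689392 - \left(230008 - \sqrt{187669}\right) = 459384 + \sqrt{187669}$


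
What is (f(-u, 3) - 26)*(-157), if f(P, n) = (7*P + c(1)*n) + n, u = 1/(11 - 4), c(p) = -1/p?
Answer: 4239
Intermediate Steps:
u = 1/7 ≈ 0.14286
f(P, n) = 7*P (f(P, n) = (7*P + (-1/1)*n) + n = (7*P + (-1*1)*n) + n = (7*P - n) + n = (-n + 7*P) + n = 7*P)
(f(-u, 3) - 26)*(-157) = (7*(-1*1/7) - 26)*(-157) = (7*(-1/7) - 26)*(-157) = (-1 - 26)*(-157) = -27*(-157) = 4239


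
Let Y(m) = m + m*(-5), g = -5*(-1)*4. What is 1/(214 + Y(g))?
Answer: 1/134 ≈ 0.0074627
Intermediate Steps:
g = 20 (g = 5*4 = 20)
Y(m) = -4*m (Y(m) = m - 5*m = -4*m)
1/(214 + Y(g)) = 1/(214 - 4*20) = 1/(214 - 80) = 1/134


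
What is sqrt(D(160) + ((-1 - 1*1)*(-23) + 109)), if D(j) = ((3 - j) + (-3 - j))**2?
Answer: 3*sqrt(11395) ≈ 320.24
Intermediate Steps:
D(j) = 4*j**2 (D(j) = (-2*j)**2 = 4*j**2)
sqrt(D(160) + ((-1 - 1*1)*(-23) + 109)) = sqrt(4*160**2 + ((-1 - 1*1)*(-23) + 109)) = sqrt(4*25600 + ((-1 - 1)*(-23) + 109)) = sqrt(102400 + (-2*(-23) + 109)) = sqrt(102400 + (46 + 109)) = sqrt(102400 + 155) = sqrt(102555) = 3*sqrt(11395)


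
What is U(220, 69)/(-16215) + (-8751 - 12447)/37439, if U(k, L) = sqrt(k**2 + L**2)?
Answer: -21198/37439 - sqrt(53161)/16215 ≈ -0.58042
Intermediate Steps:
U(k, L) = sqrt(L**2 + k**2)
U(220, 69)/(-16215) + (-8751 - 12447)/37439 = sqrt(69**2 + 220**2)/(-16215) + (-8751 - 12447)/37439 = sqrt(4761 + 48400)*(-1/16215) - 21198*1/37439 = sqrt(53161)*(-1/16215) - 21198/37439 = -sqrt(53161)/16215 - 21198/37439 = -21198/37439 - sqrt(53161)/16215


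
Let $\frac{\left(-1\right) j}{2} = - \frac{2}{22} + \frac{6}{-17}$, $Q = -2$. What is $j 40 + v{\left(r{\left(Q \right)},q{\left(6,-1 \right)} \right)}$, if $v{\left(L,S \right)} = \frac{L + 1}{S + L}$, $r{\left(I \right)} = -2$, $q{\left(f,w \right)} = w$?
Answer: $\frac{20107}{561} \approx 35.841$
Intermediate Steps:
$j = \frac{166}{187}$ ($j = - 2 \left(- \frac{2}{22} + \frac{6}{-17}\right) = - 2 \left(\left(-2\right) \frac{1}{22} + 6 \left(- \frac{1}{17}\right)\right) = - 2 \left(- \frac{1}{11} - \frac{6}{17}\right) = \left(-2\right) \left(- \frac{83}{187}\right) = \frac{166}{187} \approx 0.8877$)
$v{\left(L,S \right)} = \frac{1 + L}{L + S}$
$j 40 + v{\left(r{\left(Q \right)},q{\left(6,-1 \right)} \right)} = \frac{166}{187} \cdot 40 + \frac{1 - 2}{-2 - 1} = \frac{6640}{187} + \frac{1}{-3} \left(-1\right) = \frac{6640}{187} - - \frac{1}{3} = \frac{6640}{187} + \frac{1}{3} = \frac{20107}{561}$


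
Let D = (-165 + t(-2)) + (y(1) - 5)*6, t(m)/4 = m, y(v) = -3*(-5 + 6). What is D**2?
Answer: 48841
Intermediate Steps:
y(v) = -3 (y(v) = -3*1 = -3)
t(m) = 4*m
D = -221 (D = (-165 + 4*(-2)) + (-3 - 5)*6 = (-165 - 8) - 8*6 = -173 - 48 = -221)
D**2 = (-221)**2 = 48841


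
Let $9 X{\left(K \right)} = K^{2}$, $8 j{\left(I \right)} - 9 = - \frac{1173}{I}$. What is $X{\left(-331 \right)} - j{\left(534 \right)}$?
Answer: $\frac{156003965}{12816} \approx 12173.0$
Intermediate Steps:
$j{\left(I \right)} = \frac{9}{8} - \frac{1173}{8 I}$ ($j{\left(I \right)} = \frac{9}{8} + \frac{\left(-1173\right) \frac{1}{I}}{8} = \frac{9}{8} - \frac{1173}{8 I}$)
$X{\left(K \right)} = \frac{K^{2}}{9}$
$X{\left(-331 \right)} - j{\left(534 \right)} = \frac{\left(-331\right)^{2}}{9} - \frac{3 \left(-391 + 3 \cdot 534\right)}{8 \cdot 534} = \frac{1}{9} \cdot 109561 - \frac{3}{8} \cdot \frac{1}{534} \left(-391 + 1602\right) = \frac{109561}{9} - \frac{3}{8} \cdot \frac{1}{534} \cdot 1211 = \frac{109561}{9} - \frac{1211}{1424} = \frac{156003965}{12816}$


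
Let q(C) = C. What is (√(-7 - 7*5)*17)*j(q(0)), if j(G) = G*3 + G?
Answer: 0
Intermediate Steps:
j(G) = 4*G (j(G) = 3*G + G = 4*G)
(√(-7 - 7*5)*17)*j(q(0)) = (√(-7 - 7*5)*17)*(4*0) = (√(-7 - 35)*17)*0 = (√(-42)*17)*0 = ((I*√42)*17)*0 = (17*I*√42)*0 = 0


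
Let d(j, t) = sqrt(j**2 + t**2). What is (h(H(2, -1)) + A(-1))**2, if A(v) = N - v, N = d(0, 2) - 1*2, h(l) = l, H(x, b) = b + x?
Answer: 4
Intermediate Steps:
N = 0 (N = sqrt(0**2 + 2**2) - 1*2 = sqrt(0 + 4) - 2 = sqrt(4) - 2 = 2 - 2 = 0)
A(v) = -v (A(v) = 0 - v = -v)
(h(H(2, -1)) + A(-1))**2 = ((-1 + 2) - 1*(-1))**2 = (1 + 1)**2 = 2**2 = 4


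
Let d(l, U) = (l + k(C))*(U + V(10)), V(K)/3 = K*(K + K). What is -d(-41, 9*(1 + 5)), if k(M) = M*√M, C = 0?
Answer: 26814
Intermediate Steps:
V(K) = 6*K² (V(K) = 3*(K*(K + K)) = 3*(K*(2*K)) = 3*(2*K²) = 6*K²)
k(M) = M^(3/2)
d(l, U) = l*(600 + U) (d(l, U) = (l + 0^(3/2))*(U + 6*10²) = (l + 0)*(U + 6*100) = l*(U + 600) = l*(600 + U))
-d(-41, 9*(1 + 5)) = -(-41)*(600 + 9*(1 + 5)) = -(-41)*(600 + 9*6) = -(-41)*(600 + 54) = -(-41)*654 = -1*(-26814) = 26814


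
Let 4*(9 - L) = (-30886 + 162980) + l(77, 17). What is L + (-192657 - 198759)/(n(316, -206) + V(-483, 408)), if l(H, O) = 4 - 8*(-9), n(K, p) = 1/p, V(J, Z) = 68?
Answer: -362221287/9338 ≈ -38790.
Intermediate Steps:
l(H, O) = 76 (l(H, O) = 4 + 72 = 76)
L = -66067/2 (L = 9 - ((-30886 + 162980) + 76)/4 = 9 - (132094 + 76)/4 = 9 - ¼*132170 = 9 - 66085/2 = -66067/2 ≈ -33034.)
L + (-192657 - 198759)/(n(316, -206) + V(-483, 408)) = -66067/2 + (-192657 - 198759)/(1/(-206) + 68) = -66067/2 - 391416/(-1/206 + 68) = -66067/2 - 391416/14007/206 = -66067/2 - 391416*206/14007 = -66067/2 - 26877232/4669 = -362221287/9338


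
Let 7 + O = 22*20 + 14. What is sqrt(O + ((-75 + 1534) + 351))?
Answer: sqrt(2257) ≈ 47.508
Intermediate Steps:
O = 447 (O = -7 + (22*20 + 14) = -7 + (440 + 14) = -7 + 454 = 447)
sqrt(O + ((-75 + 1534) + 351)) = sqrt(447 + ((-75 + 1534) + 351)) = sqrt(447 + (1459 + 351)) = sqrt(447 + 1810) = sqrt(2257)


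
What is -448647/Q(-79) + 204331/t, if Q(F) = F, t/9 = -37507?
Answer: 151430485112/26667477 ≈ 5678.5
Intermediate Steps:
t = -337563 (t = 9*(-37507) = -337563)
-448647/Q(-79) + 204331/t = -448647/(-79) + 204331/(-337563) = -448647*(-1/79) + 204331*(-1/337563) = 448647/79 - 204331/337563 = 151430485112/26667477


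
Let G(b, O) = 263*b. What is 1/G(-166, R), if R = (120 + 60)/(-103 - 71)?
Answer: -1/43658 ≈ -2.2905e-5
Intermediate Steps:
R = -30/29 (R = 180/(-174) = 180*(-1/174) = -30/29 ≈ -1.0345)
1/G(-166, R) = 1/(263*(-166)) = 1/(-43658) = -1/43658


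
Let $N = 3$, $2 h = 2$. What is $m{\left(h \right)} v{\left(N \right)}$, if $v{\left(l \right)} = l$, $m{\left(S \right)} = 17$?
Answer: $51$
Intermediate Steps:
$h = 1$ ($h = \frac{1}{2} \cdot 2 = 1$)
$m{\left(h \right)} v{\left(N \right)} = 17 \cdot 3 = 51$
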